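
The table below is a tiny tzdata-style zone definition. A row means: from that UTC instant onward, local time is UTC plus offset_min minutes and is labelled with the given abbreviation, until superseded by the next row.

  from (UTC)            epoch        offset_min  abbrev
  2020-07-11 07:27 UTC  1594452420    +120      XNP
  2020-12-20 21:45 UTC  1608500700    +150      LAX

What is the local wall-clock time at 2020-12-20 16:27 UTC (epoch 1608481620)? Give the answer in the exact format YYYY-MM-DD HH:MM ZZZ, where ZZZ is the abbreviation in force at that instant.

Query: 2020-12-20 16:27 UTC
Rule 1/2 (XNP, +02:00): 2020-07-11 07:27 UTC ≤ query < 2020-12-20 21:45 UTC
16·60 + 27 + 120 = 1107 min
1107 = 0·1440 + 1107; 1107 = 18·60 + 27 → 18:27, same day
→ 2020-12-20 18:27 XNP

2020-12-20 18:27 XNP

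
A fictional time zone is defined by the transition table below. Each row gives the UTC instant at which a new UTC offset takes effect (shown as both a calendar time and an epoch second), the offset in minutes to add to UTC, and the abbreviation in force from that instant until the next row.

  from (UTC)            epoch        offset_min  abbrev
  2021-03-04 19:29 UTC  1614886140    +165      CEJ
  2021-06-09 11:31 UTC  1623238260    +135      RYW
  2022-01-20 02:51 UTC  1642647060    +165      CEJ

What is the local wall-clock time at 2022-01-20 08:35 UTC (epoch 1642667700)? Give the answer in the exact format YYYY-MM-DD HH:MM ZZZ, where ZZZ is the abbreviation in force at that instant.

Query: 2022-01-20 08:35 UTC
Rule 3/3 (CEJ, +02:45): 2022-01-20 02:51 UTC ≤ query < +∞
8·60 + 35 + 165 = 680 min
680 = 0·1440 + 680; 680 = 11·60 + 20 → 11:20, same day
→ 2022-01-20 11:20 CEJ

2022-01-20 11:20 CEJ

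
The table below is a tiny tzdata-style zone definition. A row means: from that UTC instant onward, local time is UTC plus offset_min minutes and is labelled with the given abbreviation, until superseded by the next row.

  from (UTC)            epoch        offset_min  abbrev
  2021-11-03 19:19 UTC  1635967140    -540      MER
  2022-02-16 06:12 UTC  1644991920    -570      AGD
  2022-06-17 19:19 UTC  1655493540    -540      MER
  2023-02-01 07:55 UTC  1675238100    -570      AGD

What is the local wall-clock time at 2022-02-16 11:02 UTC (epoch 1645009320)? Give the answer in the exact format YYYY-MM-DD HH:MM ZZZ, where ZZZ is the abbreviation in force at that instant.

2022-02-16 01:32 AGD

Query: 2022-02-16 11:02 UTC
Rule 2/4 (AGD, -09:30): 2022-02-16 06:12 UTC ≤ query < 2022-06-17 19:19 UTC
11·60 + 2 - 570 = 92 min
92 = 0·1440 + 92; 92 = 1·60 + 32 → 01:32, same day
→ 2022-02-16 01:32 AGD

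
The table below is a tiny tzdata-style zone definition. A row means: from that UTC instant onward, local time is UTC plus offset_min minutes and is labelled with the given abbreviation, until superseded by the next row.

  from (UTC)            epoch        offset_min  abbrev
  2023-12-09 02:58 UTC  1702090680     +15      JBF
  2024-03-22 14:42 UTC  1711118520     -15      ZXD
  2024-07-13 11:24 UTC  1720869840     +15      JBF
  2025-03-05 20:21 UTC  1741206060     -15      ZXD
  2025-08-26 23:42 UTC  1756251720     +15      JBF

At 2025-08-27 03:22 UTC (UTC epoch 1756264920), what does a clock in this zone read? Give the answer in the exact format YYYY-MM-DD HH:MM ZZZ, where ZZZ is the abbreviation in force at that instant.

Query: 2025-08-27 03:22 UTC
Rule 5/5 (JBF, +00:15): 2025-08-26 23:42 UTC ≤ query < +∞
3·60 + 22 + 15 = 217 min
217 = 0·1440 + 217; 217 = 3·60 + 37 → 03:37, same day
→ 2025-08-27 03:37 JBF

2025-08-27 03:37 JBF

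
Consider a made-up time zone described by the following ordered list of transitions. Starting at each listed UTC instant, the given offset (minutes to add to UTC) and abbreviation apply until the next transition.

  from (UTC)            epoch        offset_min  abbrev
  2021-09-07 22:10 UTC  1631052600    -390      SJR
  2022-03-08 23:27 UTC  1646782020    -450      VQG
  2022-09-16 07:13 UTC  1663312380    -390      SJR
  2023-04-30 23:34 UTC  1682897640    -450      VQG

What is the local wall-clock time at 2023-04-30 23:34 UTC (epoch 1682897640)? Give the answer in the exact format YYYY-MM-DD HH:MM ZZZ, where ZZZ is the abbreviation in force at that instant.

Query: 2023-04-30 23:34 UTC
Rule 4/4 (VQG, -07:30): 2023-04-30 23:34 UTC ≤ query < +∞
23·60 + 34 - 450 = 964 min
964 = 0·1440 + 964; 964 = 16·60 + 4 → 16:04, same day
→ 2023-04-30 16:04 VQG

2023-04-30 16:04 VQG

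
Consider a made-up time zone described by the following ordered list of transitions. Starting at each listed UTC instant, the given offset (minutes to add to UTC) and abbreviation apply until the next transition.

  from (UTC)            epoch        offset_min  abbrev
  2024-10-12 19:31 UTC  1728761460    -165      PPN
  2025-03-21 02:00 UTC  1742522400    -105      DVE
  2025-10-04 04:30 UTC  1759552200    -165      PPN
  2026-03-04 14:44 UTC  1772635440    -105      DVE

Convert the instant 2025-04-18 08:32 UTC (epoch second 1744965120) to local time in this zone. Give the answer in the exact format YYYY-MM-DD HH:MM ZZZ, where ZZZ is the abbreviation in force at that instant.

Query: 2025-04-18 08:32 UTC
Rule 2/4 (DVE, -01:45): 2025-03-21 02:00 UTC ≤ query < 2025-10-04 04:30 UTC
8·60 + 32 - 105 = 407 min
407 = 0·1440 + 407; 407 = 6·60 + 47 → 06:47, same day
→ 2025-04-18 06:47 DVE

2025-04-18 06:47 DVE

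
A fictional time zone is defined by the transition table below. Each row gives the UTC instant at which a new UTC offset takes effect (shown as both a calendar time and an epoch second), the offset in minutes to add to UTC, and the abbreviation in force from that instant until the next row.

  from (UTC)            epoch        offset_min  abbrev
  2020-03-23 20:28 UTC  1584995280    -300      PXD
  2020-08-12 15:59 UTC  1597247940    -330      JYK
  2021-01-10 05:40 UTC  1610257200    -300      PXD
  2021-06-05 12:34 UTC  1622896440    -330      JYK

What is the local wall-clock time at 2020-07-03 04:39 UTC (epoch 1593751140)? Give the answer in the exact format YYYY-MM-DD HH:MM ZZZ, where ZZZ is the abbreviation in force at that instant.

Query: 2020-07-03 04:39 UTC
Rule 1/4 (PXD, -05:00): 2020-03-23 20:28 UTC ≤ query < 2020-08-12 15:59 UTC
4·60 + 39 - 300 = -21 min
-21 = -1·1440 + 1419; 1419 = 23·60 + 39 → 23:39, 2020-07-03 - 1 day = 2020-07-02
→ 2020-07-02 23:39 PXD

2020-07-02 23:39 PXD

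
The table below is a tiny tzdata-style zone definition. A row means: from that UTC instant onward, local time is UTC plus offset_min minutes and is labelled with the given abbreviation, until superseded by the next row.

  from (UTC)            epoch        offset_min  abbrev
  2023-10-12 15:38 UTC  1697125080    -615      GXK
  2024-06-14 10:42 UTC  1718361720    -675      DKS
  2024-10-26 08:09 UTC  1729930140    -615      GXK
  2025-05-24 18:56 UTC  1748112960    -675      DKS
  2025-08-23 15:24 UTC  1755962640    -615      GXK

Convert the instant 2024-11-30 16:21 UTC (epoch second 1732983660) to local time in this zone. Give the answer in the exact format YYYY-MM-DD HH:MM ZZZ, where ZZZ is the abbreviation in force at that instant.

2024-11-30 06:06 GXK

Query: 2024-11-30 16:21 UTC
Rule 3/5 (GXK, -10:15): 2024-10-26 08:09 UTC ≤ query < 2025-05-24 18:56 UTC
16·60 + 21 - 615 = 366 min
366 = 0·1440 + 366; 366 = 6·60 + 6 → 06:06, same day
→ 2024-11-30 06:06 GXK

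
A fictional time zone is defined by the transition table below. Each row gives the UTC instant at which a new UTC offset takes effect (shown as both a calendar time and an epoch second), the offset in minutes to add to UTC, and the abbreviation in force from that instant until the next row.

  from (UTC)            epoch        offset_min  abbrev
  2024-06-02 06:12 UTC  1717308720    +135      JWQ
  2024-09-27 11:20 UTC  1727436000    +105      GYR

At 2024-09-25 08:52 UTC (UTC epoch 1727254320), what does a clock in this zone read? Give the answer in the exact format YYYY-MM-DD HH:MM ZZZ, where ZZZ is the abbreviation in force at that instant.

2024-09-25 11:07 JWQ

Query: 2024-09-25 08:52 UTC
Rule 1/2 (JWQ, +02:15): 2024-06-02 06:12 UTC ≤ query < 2024-09-27 11:20 UTC
8·60 + 52 + 135 = 667 min
667 = 0·1440 + 667; 667 = 11·60 + 7 → 11:07, same day
→ 2024-09-25 11:07 JWQ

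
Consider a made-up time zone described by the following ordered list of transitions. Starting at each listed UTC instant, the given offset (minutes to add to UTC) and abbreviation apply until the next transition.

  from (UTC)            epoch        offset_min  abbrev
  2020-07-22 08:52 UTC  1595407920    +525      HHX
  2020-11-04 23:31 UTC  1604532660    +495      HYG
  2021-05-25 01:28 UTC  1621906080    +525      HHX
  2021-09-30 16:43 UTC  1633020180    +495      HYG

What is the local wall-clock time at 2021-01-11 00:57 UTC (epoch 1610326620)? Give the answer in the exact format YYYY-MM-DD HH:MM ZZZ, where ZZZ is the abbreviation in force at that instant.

2021-01-11 09:12 HYG

Query: 2021-01-11 00:57 UTC
Rule 2/4 (HYG, +08:15): 2020-11-04 23:31 UTC ≤ query < 2021-05-25 01:28 UTC
0·60 + 57 + 495 = 552 min
552 = 0·1440 + 552; 552 = 9·60 + 12 → 09:12, same day
→ 2021-01-11 09:12 HYG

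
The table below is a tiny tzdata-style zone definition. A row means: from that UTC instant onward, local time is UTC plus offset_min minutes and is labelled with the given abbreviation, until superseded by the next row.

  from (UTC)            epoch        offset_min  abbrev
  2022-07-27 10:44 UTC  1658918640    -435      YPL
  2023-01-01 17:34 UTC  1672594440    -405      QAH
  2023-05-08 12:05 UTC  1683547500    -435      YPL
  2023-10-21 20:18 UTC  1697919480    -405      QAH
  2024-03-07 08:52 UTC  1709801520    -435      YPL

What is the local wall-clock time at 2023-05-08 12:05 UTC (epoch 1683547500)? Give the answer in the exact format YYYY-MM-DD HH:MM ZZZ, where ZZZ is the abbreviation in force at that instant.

Query: 2023-05-08 12:05 UTC
Rule 3/5 (YPL, -07:15): 2023-05-08 12:05 UTC ≤ query < 2023-10-21 20:18 UTC
12·60 + 5 - 435 = 290 min
290 = 0·1440 + 290; 290 = 4·60 + 50 → 04:50, same day
→ 2023-05-08 04:50 YPL

2023-05-08 04:50 YPL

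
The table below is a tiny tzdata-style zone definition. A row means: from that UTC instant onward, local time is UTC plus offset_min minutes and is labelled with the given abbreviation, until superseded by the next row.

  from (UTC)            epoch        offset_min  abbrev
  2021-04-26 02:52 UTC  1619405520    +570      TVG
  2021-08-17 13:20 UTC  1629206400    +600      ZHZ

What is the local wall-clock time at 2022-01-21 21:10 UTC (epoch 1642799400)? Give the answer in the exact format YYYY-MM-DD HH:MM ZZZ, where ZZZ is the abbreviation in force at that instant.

2022-01-22 07:10 ZHZ

Query: 2022-01-21 21:10 UTC
Rule 2/2 (ZHZ, +10:00): 2021-08-17 13:20 UTC ≤ query < +∞
21·60 + 10 + 600 = 1870 min
1870 = 1·1440 + 430; 430 = 7·60 + 10 → 07:10, 2022-01-21 + 1 day = 2022-01-22
→ 2022-01-22 07:10 ZHZ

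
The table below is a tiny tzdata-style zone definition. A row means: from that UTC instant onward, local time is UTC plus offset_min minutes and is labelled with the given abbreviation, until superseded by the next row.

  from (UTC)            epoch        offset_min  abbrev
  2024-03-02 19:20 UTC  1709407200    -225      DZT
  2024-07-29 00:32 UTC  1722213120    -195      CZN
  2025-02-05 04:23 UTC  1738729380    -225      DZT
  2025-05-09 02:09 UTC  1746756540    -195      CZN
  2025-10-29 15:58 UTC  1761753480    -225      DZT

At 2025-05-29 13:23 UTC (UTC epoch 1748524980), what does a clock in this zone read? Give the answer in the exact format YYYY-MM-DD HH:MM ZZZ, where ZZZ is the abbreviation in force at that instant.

2025-05-29 10:08 CZN

Query: 2025-05-29 13:23 UTC
Rule 4/5 (CZN, -03:15): 2025-05-09 02:09 UTC ≤ query < 2025-10-29 15:58 UTC
13·60 + 23 - 195 = 608 min
608 = 0·1440 + 608; 608 = 10·60 + 8 → 10:08, same day
→ 2025-05-29 10:08 CZN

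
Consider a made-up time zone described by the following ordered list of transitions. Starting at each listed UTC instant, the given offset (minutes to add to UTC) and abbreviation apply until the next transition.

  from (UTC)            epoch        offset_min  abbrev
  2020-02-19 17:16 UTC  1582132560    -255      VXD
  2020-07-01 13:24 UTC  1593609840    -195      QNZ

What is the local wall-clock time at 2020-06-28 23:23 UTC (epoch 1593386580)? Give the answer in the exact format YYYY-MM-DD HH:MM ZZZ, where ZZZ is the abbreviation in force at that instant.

2020-06-28 19:08 VXD

Query: 2020-06-28 23:23 UTC
Rule 1/2 (VXD, -04:15): 2020-02-19 17:16 UTC ≤ query < 2020-07-01 13:24 UTC
23·60 + 23 - 255 = 1148 min
1148 = 0·1440 + 1148; 1148 = 19·60 + 8 → 19:08, same day
→ 2020-06-28 19:08 VXD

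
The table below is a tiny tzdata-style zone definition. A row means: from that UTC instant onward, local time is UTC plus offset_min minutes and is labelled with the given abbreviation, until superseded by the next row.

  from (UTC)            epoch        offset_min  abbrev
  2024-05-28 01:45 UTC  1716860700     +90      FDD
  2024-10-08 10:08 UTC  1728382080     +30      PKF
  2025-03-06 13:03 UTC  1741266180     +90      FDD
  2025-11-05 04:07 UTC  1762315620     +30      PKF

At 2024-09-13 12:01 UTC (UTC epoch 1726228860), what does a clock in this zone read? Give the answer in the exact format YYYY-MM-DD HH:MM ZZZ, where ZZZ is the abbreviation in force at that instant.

Query: 2024-09-13 12:01 UTC
Rule 1/4 (FDD, +01:30): 2024-05-28 01:45 UTC ≤ query < 2024-10-08 10:08 UTC
12·60 + 1 + 90 = 811 min
811 = 0·1440 + 811; 811 = 13·60 + 31 → 13:31, same day
→ 2024-09-13 13:31 FDD

2024-09-13 13:31 FDD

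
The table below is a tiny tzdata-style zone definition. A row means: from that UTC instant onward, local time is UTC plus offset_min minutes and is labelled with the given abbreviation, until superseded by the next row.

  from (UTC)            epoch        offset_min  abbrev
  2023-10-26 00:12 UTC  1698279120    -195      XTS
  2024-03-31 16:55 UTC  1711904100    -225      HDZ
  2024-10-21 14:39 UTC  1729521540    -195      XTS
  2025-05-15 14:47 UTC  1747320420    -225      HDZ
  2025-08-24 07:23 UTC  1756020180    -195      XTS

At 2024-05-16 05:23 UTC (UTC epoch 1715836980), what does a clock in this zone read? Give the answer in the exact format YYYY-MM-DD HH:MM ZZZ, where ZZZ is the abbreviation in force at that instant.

Query: 2024-05-16 05:23 UTC
Rule 2/5 (HDZ, -03:45): 2024-03-31 16:55 UTC ≤ query < 2024-10-21 14:39 UTC
5·60 + 23 - 225 = 98 min
98 = 0·1440 + 98; 98 = 1·60 + 38 → 01:38, same day
→ 2024-05-16 01:38 HDZ

2024-05-16 01:38 HDZ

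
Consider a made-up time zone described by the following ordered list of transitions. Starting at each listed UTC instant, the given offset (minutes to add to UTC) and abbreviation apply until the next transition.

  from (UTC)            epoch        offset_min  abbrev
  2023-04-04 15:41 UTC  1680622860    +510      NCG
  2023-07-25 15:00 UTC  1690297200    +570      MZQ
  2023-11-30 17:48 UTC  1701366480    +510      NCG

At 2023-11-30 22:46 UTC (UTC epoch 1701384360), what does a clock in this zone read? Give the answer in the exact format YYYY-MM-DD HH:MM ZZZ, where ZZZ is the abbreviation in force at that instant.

Query: 2023-11-30 22:46 UTC
Rule 3/3 (NCG, +08:30): 2023-11-30 17:48 UTC ≤ query < +∞
22·60 + 46 + 510 = 1876 min
1876 = 1·1440 + 436; 436 = 7·60 + 16 → 07:16, 2023-11-30 + 1 day = 2023-12-01
→ 2023-12-01 07:16 NCG

2023-12-01 07:16 NCG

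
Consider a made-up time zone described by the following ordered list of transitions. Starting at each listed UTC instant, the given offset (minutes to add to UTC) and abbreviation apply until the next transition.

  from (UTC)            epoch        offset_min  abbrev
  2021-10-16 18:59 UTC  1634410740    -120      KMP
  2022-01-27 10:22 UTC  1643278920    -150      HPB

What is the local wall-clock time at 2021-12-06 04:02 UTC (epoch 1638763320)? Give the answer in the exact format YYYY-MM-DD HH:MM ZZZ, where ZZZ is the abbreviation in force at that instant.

Query: 2021-12-06 04:02 UTC
Rule 1/2 (KMP, -02:00): 2021-10-16 18:59 UTC ≤ query < 2022-01-27 10:22 UTC
4·60 + 2 - 120 = 122 min
122 = 0·1440 + 122; 122 = 2·60 + 2 → 02:02, same day
→ 2021-12-06 02:02 KMP

2021-12-06 02:02 KMP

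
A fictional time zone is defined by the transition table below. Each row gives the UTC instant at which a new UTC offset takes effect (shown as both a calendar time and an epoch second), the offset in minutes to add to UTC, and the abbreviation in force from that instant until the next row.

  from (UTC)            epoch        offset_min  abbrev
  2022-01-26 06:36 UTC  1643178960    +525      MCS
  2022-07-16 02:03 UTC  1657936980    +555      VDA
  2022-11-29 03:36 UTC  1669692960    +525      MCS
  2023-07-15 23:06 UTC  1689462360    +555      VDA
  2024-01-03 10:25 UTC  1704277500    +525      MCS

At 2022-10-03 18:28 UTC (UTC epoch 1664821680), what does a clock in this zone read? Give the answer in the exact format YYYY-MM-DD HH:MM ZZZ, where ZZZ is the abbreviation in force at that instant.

2022-10-04 03:43 VDA

Query: 2022-10-03 18:28 UTC
Rule 2/5 (VDA, +09:15): 2022-07-16 02:03 UTC ≤ query < 2022-11-29 03:36 UTC
18·60 + 28 + 555 = 1663 min
1663 = 1·1440 + 223; 223 = 3·60 + 43 → 03:43, 2022-10-03 + 1 day = 2022-10-04
→ 2022-10-04 03:43 VDA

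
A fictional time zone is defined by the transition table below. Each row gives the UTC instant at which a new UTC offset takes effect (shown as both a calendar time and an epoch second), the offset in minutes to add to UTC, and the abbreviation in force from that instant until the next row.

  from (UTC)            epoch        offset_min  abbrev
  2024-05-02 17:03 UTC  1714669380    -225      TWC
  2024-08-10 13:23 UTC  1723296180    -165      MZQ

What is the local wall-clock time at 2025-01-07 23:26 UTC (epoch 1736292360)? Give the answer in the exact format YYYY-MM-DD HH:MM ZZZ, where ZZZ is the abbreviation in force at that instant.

Query: 2025-01-07 23:26 UTC
Rule 2/2 (MZQ, -02:45): 2024-08-10 13:23 UTC ≤ query < +∞
23·60 + 26 - 165 = 1241 min
1241 = 0·1440 + 1241; 1241 = 20·60 + 41 → 20:41, same day
→ 2025-01-07 20:41 MZQ

2025-01-07 20:41 MZQ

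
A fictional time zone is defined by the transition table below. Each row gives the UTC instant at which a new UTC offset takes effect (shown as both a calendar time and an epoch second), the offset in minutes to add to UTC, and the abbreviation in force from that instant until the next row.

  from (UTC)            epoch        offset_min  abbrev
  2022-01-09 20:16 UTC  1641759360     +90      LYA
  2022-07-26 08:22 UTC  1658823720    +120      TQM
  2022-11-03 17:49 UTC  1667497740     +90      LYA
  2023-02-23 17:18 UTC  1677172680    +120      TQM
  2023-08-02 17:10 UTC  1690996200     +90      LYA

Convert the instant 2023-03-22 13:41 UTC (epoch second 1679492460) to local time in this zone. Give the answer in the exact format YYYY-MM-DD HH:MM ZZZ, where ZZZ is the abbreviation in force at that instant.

Query: 2023-03-22 13:41 UTC
Rule 4/5 (TQM, +02:00): 2023-02-23 17:18 UTC ≤ query < 2023-08-02 17:10 UTC
13·60 + 41 + 120 = 941 min
941 = 0·1440 + 941; 941 = 15·60 + 41 → 15:41, same day
→ 2023-03-22 15:41 TQM

2023-03-22 15:41 TQM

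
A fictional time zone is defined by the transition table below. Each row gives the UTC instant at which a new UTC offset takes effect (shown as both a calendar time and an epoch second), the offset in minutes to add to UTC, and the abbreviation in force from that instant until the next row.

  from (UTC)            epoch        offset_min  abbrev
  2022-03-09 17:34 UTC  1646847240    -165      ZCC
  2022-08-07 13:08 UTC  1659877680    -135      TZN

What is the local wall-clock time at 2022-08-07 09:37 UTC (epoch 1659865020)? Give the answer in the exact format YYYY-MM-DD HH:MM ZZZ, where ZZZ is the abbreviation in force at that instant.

2022-08-07 06:52 ZCC

Query: 2022-08-07 09:37 UTC
Rule 1/2 (ZCC, -02:45): 2022-03-09 17:34 UTC ≤ query < 2022-08-07 13:08 UTC
9·60 + 37 - 165 = 412 min
412 = 0·1440 + 412; 412 = 6·60 + 52 → 06:52, same day
→ 2022-08-07 06:52 ZCC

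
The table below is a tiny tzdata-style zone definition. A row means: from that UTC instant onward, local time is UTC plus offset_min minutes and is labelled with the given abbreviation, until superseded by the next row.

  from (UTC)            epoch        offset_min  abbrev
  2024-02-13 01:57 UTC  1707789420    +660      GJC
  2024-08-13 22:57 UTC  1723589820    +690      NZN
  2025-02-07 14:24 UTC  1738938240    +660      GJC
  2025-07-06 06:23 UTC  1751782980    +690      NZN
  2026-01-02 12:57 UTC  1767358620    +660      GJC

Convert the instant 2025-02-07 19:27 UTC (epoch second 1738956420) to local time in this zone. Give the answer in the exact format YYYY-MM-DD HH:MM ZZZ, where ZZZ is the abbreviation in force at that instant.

2025-02-08 06:27 GJC

Query: 2025-02-07 19:27 UTC
Rule 3/5 (GJC, +11:00): 2025-02-07 14:24 UTC ≤ query < 2025-07-06 06:23 UTC
19·60 + 27 + 660 = 1827 min
1827 = 1·1440 + 387; 387 = 6·60 + 27 → 06:27, 2025-02-07 + 1 day = 2025-02-08
→ 2025-02-08 06:27 GJC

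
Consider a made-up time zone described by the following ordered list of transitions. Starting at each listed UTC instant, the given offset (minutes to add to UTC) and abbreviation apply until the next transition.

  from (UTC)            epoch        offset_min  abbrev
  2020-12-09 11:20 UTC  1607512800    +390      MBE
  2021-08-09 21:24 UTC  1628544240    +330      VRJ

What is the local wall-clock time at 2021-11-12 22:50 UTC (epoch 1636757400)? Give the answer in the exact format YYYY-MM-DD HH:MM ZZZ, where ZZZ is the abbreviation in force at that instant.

2021-11-13 04:20 VRJ

Query: 2021-11-12 22:50 UTC
Rule 2/2 (VRJ, +05:30): 2021-08-09 21:24 UTC ≤ query < +∞
22·60 + 50 + 330 = 1700 min
1700 = 1·1440 + 260; 260 = 4·60 + 20 → 04:20, 2021-11-12 + 1 day = 2021-11-13
→ 2021-11-13 04:20 VRJ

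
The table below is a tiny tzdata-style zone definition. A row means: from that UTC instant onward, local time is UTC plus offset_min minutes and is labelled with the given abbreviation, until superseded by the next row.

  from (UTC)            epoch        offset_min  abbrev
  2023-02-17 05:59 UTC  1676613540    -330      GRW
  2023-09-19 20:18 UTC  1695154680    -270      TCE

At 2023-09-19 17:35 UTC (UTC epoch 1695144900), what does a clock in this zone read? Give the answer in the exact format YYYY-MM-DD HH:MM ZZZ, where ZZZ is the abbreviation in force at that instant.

Query: 2023-09-19 17:35 UTC
Rule 1/2 (GRW, -05:30): 2023-02-17 05:59 UTC ≤ query < 2023-09-19 20:18 UTC
17·60 + 35 - 330 = 725 min
725 = 0·1440 + 725; 725 = 12·60 + 5 → 12:05, same day
→ 2023-09-19 12:05 GRW

2023-09-19 12:05 GRW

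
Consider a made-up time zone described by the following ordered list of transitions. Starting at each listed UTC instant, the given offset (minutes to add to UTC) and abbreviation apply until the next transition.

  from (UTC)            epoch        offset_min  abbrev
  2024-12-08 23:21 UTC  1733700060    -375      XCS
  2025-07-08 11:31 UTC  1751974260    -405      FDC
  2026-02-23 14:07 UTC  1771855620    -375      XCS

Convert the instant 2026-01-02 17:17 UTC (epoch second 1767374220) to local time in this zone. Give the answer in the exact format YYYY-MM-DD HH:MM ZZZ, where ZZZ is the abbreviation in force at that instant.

2026-01-02 10:32 FDC

Query: 2026-01-02 17:17 UTC
Rule 2/3 (FDC, -06:45): 2025-07-08 11:31 UTC ≤ query < 2026-02-23 14:07 UTC
17·60 + 17 - 405 = 632 min
632 = 0·1440 + 632; 632 = 10·60 + 32 → 10:32, same day
→ 2026-01-02 10:32 FDC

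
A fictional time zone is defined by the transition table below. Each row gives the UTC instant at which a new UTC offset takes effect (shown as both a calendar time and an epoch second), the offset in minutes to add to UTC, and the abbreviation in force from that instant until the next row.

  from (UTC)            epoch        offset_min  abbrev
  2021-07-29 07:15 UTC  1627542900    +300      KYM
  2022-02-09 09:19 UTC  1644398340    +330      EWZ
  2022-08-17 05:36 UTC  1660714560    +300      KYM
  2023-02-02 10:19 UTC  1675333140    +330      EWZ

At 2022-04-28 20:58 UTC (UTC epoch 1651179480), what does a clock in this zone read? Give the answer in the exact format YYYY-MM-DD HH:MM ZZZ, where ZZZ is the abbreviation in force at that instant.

Query: 2022-04-28 20:58 UTC
Rule 2/4 (EWZ, +05:30): 2022-02-09 09:19 UTC ≤ query < 2022-08-17 05:36 UTC
20·60 + 58 + 330 = 1588 min
1588 = 1·1440 + 148; 148 = 2·60 + 28 → 02:28, 2022-04-28 + 1 day = 2022-04-29
→ 2022-04-29 02:28 EWZ

2022-04-29 02:28 EWZ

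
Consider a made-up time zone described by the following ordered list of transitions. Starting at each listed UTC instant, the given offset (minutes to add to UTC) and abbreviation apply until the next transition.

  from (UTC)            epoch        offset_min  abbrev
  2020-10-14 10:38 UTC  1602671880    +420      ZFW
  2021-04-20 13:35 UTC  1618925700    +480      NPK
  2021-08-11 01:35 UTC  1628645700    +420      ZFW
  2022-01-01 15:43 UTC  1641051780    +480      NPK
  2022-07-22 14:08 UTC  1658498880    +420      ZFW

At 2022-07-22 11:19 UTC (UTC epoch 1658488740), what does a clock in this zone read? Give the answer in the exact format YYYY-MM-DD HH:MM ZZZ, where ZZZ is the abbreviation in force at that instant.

2022-07-22 19:19 NPK

Query: 2022-07-22 11:19 UTC
Rule 4/5 (NPK, +08:00): 2022-01-01 15:43 UTC ≤ query < 2022-07-22 14:08 UTC
11·60 + 19 + 480 = 1159 min
1159 = 0·1440 + 1159; 1159 = 19·60 + 19 → 19:19, same day
→ 2022-07-22 19:19 NPK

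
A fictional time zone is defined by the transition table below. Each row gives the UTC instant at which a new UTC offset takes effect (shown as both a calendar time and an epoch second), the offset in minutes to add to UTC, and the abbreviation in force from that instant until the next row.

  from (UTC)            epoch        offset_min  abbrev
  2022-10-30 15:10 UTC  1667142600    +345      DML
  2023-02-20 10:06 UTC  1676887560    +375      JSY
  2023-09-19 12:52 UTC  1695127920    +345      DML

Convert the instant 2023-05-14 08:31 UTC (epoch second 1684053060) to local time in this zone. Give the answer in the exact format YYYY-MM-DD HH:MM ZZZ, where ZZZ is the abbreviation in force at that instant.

2023-05-14 14:46 JSY

Query: 2023-05-14 08:31 UTC
Rule 2/3 (JSY, +06:15): 2023-02-20 10:06 UTC ≤ query < 2023-09-19 12:52 UTC
8·60 + 31 + 375 = 886 min
886 = 0·1440 + 886; 886 = 14·60 + 46 → 14:46, same day
→ 2023-05-14 14:46 JSY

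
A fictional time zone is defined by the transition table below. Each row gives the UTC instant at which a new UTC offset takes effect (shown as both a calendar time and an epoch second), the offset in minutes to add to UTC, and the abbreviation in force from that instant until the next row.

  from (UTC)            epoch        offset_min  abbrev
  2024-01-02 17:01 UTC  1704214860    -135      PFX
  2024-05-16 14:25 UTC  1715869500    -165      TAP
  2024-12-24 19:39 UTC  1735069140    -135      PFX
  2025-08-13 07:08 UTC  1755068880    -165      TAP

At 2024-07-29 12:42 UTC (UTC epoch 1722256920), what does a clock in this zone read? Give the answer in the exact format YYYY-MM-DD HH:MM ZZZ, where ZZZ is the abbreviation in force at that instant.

Query: 2024-07-29 12:42 UTC
Rule 2/4 (TAP, -02:45): 2024-05-16 14:25 UTC ≤ query < 2024-12-24 19:39 UTC
12·60 + 42 - 165 = 597 min
597 = 0·1440 + 597; 597 = 9·60 + 57 → 09:57, same day
→ 2024-07-29 09:57 TAP

2024-07-29 09:57 TAP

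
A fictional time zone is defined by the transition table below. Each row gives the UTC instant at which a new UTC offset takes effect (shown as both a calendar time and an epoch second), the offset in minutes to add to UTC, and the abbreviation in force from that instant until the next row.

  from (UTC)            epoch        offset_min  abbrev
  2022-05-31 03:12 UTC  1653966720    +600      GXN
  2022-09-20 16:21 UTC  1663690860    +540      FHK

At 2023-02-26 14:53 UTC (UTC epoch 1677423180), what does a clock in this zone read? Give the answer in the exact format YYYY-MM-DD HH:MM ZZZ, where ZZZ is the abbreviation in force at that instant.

Query: 2023-02-26 14:53 UTC
Rule 2/2 (FHK, +09:00): 2022-09-20 16:21 UTC ≤ query < +∞
14·60 + 53 + 540 = 1433 min
1433 = 0·1440 + 1433; 1433 = 23·60 + 53 → 23:53, same day
→ 2023-02-26 23:53 FHK

2023-02-26 23:53 FHK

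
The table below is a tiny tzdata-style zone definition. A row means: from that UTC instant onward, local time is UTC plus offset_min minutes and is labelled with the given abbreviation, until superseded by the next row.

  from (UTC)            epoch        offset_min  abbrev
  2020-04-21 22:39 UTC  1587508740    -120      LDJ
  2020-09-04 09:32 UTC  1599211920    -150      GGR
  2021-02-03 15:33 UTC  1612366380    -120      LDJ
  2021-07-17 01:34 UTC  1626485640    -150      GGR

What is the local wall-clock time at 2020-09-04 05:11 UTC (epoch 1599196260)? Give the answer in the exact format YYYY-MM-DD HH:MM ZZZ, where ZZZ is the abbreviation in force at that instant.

2020-09-04 03:11 LDJ

Query: 2020-09-04 05:11 UTC
Rule 1/4 (LDJ, -02:00): 2020-04-21 22:39 UTC ≤ query < 2020-09-04 09:32 UTC
5·60 + 11 - 120 = 191 min
191 = 0·1440 + 191; 191 = 3·60 + 11 → 03:11, same day
→ 2020-09-04 03:11 LDJ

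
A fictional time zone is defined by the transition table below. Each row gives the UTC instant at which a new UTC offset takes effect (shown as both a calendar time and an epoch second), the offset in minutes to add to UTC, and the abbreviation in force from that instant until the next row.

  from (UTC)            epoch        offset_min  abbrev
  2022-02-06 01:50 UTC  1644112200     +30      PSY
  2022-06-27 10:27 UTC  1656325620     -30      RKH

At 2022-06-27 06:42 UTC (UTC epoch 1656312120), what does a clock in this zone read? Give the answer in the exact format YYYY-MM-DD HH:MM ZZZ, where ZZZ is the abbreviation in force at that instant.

Query: 2022-06-27 06:42 UTC
Rule 1/2 (PSY, +00:30): 2022-02-06 01:50 UTC ≤ query < 2022-06-27 10:27 UTC
6·60 + 42 + 30 = 432 min
432 = 0·1440 + 432; 432 = 7·60 + 12 → 07:12, same day
→ 2022-06-27 07:12 PSY

2022-06-27 07:12 PSY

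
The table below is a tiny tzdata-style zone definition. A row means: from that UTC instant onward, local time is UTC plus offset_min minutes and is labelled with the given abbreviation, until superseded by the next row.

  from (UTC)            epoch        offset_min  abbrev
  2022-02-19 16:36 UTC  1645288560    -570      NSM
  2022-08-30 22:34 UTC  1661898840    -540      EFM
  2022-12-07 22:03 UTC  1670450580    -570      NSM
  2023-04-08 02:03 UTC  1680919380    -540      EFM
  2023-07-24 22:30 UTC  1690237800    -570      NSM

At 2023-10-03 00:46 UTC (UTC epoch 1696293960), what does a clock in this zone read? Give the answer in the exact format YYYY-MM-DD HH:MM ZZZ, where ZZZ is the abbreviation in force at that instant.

2023-10-02 15:16 NSM

Query: 2023-10-03 00:46 UTC
Rule 5/5 (NSM, -09:30): 2023-07-24 22:30 UTC ≤ query < +∞
0·60 + 46 - 570 = -524 min
-524 = -1·1440 + 916; 916 = 15·60 + 16 → 15:16, 2023-10-03 - 1 day = 2023-10-02
→ 2023-10-02 15:16 NSM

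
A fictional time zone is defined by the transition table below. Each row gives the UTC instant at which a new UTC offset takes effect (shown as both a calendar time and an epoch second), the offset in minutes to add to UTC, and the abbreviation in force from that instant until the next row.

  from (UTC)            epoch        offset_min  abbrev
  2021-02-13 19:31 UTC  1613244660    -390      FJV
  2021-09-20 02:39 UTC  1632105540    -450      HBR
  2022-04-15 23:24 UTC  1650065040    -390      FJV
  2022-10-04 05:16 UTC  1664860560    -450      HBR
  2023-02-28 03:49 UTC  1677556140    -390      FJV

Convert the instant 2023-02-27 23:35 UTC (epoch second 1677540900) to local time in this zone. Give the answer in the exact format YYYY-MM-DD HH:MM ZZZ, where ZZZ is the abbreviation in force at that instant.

Query: 2023-02-27 23:35 UTC
Rule 4/5 (HBR, -07:30): 2022-10-04 05:16 UTC ≤ query < 2023-02-28 03:49 UTC
23·60 + 35 - 450 = 965 min
965 = 0·1440 + 965; 965 = 16·60 + 5 → 16:05, same day
→ 2023-02-27 16:05 HBR

2023-02-27 16:05 HBR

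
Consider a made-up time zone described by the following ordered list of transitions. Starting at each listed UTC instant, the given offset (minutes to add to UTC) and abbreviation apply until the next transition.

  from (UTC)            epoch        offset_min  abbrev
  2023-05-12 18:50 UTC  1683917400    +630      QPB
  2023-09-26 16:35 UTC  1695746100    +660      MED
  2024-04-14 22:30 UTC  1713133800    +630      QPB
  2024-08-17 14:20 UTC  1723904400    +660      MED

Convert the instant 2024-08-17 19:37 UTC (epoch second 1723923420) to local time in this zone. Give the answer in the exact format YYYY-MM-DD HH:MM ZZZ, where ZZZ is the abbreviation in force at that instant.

Query: 2024-08-17 19:37 UTC
Rule 4/4 (MED, +11:00): 2024-08-17 14:20 UTC ≤ query < +∞
19·60 + 37 + 660 = 1837 min
1837 = 1·1440 + 397; 397 = 6·60 + 37 → 06:37, 2024-08-17 + 1 day = 2024-08-18
→ 2024-08-18 06:37 MED

2024-08-18 06:37 MED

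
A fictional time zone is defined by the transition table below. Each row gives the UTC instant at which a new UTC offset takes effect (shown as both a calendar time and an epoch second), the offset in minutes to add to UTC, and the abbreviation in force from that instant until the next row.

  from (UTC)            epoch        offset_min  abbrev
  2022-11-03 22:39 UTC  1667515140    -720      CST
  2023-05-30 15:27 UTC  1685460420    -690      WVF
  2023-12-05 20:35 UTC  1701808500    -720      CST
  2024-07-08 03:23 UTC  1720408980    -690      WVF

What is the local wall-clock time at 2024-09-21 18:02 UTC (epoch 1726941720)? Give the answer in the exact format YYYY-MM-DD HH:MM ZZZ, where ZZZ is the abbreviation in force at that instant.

Query: 2024-09-21 18:02 UTC
Rule 4/4 (WVF, -11:30): 2024-07-08 03:23 UTC ≤ query < +∞
18·60 + 2 - 690 = 392 min
392 = 0·1440 + 392; 392 = 6·60 + 32 → 06:32, same day
→ 2024-09-21 06:32 WVF

2024-09-21 06:32 WVF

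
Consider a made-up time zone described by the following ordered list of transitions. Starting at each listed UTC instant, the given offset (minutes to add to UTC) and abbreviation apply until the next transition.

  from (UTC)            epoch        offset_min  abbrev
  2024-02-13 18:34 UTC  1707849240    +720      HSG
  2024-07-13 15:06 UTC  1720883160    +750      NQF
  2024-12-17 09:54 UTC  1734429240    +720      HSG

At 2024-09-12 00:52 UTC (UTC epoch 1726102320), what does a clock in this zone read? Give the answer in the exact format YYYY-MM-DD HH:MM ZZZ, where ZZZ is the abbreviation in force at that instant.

2024-09-12 13:22 NQF

Query: 2024-09-12 00:52 UTC
Rule 2/3 (NQF, +12:30): 2024-07-13 15:06 UTC ≤ query < 2024-12-17 09:54 UTC
0·60 + 52 + 750 = 802 min
802 = 0·1440 + 802; 802 = 13·60 + 22 → 13:22, same day
→ 2024-09-12 13:22 NQF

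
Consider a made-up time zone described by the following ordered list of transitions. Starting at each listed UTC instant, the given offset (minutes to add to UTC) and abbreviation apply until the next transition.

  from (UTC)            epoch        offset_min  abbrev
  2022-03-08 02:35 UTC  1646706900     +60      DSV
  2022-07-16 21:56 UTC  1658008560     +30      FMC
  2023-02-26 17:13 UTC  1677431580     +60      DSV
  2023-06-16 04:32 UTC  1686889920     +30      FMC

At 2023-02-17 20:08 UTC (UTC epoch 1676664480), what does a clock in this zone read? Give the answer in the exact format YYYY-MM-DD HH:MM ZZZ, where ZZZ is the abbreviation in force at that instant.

2023-02-17 20:38 FMC

Query: 2023-02-17 20:08 UTC
Rule 2/4 (FMC, +00:30): 2022-07-16 21:56 UTC ≤ query < 2023-02-26 17:13 UTC
20·60 + 8 + 30 = 1238 min
1238 = 0·1440 + 1238; 1238 = 20·60 + 38 → 20:38, same day
→ 2023-02-17 20:38 FMC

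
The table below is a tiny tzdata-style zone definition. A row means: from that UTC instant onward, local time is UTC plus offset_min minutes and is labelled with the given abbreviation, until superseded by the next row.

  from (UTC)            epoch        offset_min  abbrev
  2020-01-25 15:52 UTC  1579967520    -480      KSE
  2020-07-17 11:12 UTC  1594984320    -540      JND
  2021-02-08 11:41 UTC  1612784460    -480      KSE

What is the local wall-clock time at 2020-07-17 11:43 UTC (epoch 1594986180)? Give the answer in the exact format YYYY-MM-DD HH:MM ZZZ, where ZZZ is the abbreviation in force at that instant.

2020-07-17 02:43 JND

Query: 2020-07-17 11:43 UTC
Rule 2/3 (JND, -09:00): 2020-07-17 11:12 UTC ≤ query < 2021-02-08 11:41 UTC
11·60 + 43 - 540 = 163 min
163 = 0·1440 + 163; 163 = 2·60 + 43 → 02:43, same day
→ 2020-07-17 02:43 JND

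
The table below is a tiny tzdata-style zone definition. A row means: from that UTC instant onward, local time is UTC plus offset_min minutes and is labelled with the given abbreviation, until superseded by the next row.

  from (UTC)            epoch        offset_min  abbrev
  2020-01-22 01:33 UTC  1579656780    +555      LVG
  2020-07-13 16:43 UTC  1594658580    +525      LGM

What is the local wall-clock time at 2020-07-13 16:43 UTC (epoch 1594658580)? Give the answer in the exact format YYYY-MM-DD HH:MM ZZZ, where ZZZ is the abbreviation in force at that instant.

2020-07-14 01:28 LGM

Query: 2020-07-13 16:43 UTC
Rule 2/2 (LGM, +08:45): 2020-07-13 16:43 UTC ≤ query < +∞
16·60 + 43 + 525 = 1528 min
1528 = 1·1440 + 88; 88 = 1·60 + 28 → 01:28, 2020-07-13 + 1 day = 2020-07-14
→ 2020-07-14 01:28 LGM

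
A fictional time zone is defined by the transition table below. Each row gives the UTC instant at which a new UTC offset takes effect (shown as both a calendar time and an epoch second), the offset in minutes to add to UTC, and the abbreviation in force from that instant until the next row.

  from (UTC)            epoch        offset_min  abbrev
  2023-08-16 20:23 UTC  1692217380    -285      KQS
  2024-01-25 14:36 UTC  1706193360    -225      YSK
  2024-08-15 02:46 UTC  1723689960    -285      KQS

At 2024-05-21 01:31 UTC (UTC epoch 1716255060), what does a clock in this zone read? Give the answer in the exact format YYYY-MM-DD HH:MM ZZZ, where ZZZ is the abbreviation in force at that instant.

2024-05-20 21:46 YSK

Query: 2024-05-21 01:31 UTC
Rule 2/3 (YSK, -03:45): 2024-01-25 14:36 UTC ≤ query < 2024-08-15 02:46 UTC
1·60 + 31 - 225 = -134 min
-134 = -1·1440 + 1306; 1306 = 21·60 + 46 → 21:46, 2024-05-21 - 1 day = 2024-05-20
→ 2024-05-20 21:46 YSK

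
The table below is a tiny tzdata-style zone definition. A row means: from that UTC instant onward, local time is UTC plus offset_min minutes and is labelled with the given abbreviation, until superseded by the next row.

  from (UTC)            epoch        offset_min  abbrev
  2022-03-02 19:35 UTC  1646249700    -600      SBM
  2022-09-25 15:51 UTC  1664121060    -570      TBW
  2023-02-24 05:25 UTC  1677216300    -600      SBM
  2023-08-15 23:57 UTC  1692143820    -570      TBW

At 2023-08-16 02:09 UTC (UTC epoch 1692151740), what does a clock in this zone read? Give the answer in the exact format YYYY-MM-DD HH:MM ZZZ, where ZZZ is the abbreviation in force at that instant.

Query: 2023-08-16 02:09 UTC
Rule 4/4 (TBW, -09:30): 2023-08-15 23:57 UTC ≤ query < +∞
2·60 + 9 - 570 = -441 min
-441 = -1·1440 + 999; 999 = 16·60 + 39 → 16:39, 2023-08-16 - 1 day = 2023-08-15
→ 2023-08-15 16:39 TBW

2023-08-15 16:39 TBW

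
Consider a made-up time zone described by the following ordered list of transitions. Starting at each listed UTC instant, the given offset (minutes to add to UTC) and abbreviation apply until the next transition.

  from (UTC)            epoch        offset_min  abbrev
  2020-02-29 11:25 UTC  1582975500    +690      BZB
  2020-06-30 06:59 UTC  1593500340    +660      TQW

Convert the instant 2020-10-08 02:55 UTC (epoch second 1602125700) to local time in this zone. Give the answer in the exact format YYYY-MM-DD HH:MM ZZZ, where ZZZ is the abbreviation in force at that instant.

Query: 2020-10-08 02:55 UTC
Rule 2/2 (TQW, +11:00): 2020-06-30 06:59 UTC ≤ query < +∞
2·60 + 55 + 660 = 835 min
835 = 0·1440 + 835; 835 = 13·60 + 55 → 13:55, same day
→ 2020-10-08 13:55 TQW

2020-10-08 13:55 TQW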